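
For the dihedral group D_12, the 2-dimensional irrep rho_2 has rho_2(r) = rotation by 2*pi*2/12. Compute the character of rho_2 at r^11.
chi_{rho_2}(r^11) = 2*cos(2*pi*2*11/12) = 1

Proof sketch: rho_2(r^11) is rotation by angle 2*pi*2*11/12, whose trace is 2*cos(2*pi*2*11/12) = 1.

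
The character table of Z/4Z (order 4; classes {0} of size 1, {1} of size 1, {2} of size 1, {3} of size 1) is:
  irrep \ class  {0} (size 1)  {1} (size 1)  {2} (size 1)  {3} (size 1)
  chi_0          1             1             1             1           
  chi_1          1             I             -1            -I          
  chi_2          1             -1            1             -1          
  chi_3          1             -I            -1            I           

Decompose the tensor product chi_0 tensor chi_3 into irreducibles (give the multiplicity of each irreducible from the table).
chi_0 tensor chi_3 = chi_3 (all other irreducibles have multiplicity 0).

Proof sketch: The character of a tensor product is the pointwise product (chi_0 * chi_3)(C) = chi_0(C) * chi_3(C):
  {0}: (1)*(1), {1}: (1)*(-I), {2}: (1)*(-1), {3}: (1)*(I)
so (chi_0 * chi_3) takes values
  {0} -> 1, {1} -> -I, {2} -> -1, {3} -> I.
Now take the inner product of this character with each irreducible chi from the table, <chi_0*chi_3, chi> = (1/4) sum_C |C| (chi_0*chi_3)(C) conj(chi(C)):
  <chi_0*chi_3, chi_0> = (1/4)[1*(1)*conj(1) + 1*(-I)*conj(1) + 1*(-1)*conj(1) + 1*(I)*conj(1)]
      = (1/4)[(1) + (-I) + (-1) + (I)] = 0/4 = 0
  <chi_0*chi_3, chi_1> = (1/4)[1*(1)*conj(1) + 1*(-I)*conj(I) + 1*(-1)*conj(-1) + 1*(I)*conj(-I)]
      = (1/4)[(1) + (-1) + (1) + (-1)] = 0/4 = 0
  <chi_0*chi_3, chi_2> = (1/4)[1*(1)*conj(1) + 1*(-I)*conj(-1) + 1*(-1)*conj(1) + 1*(I)*conj(-1)]
      = (1/4)[(1) + (I) + (-1) + (-I)] = 0/4 = 0
  <chi_0*chi_3, chi_3> = (1/4)[1*(1)*conj(1) + 1*(-I)*conj(-I) + 1*(-1)*conj(-1) + 1*(I)*conj(I)]
      = (1/4)[(1) + (1) + (1) + (1)] = 4/4 = 1
(Exp terms are combined using exp(i*s)*conj(exp(i*t)) = exp(i*(s-t)), and sums of them are collapsed using the identity that for every m > 1 the m distinct m-th roots of unity sum to 0, e.g. 1 + exp(2*I*pi/3) + exp(-2*I*pi/3) = 0.)
Hence the multiplicities are chi_3: 1. Dimension check: dim(chi_0)*dim(chi_3) = 1*1 = 1 and sum (mult * dim) = 1*1 = 1.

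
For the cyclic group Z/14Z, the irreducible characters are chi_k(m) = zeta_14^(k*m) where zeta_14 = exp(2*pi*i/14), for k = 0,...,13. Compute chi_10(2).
chi_10(2) = zeta_14^20 = exp(6*I*pi/7)

Explanation: chi_10(2) = zeta_14^(10*2) = zeta_14^20. Since zeta_14^14 = 1, this equals zeta_14^6 = exp(2*pi*i*6/14) = exp(6*I*pi/7).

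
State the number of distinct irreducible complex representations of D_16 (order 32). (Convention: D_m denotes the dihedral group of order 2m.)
11

Proof sketch: The number of irreducible complex representations of a finite group equals its number of conjugacy classes. D_16 has 11 conjugacy classes (n/2 + 3 for n even), so D_16 (order 32) has exactly 11 irreducible complex representations.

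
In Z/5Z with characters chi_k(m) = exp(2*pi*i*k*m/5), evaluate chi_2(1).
chi_2(1) = zeta_5^2 = exp(4*I*pi/5)

Details: chi_2(1) = zeta_5^(2*1) = zeta_5^2. Since zeta_5^5 = 1, this equals zeta_5^2 = exp(2*pi*i*2/5) = exp(4*I*pi/5).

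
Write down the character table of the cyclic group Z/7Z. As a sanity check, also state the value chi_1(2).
Character table of Z/7Z (irreps indexed chi_0,...,chi_6 with chi_k(m) = zeta_7^(k*m), zeta_7 = exp(2*pi*i/7)):
  irrep \ class  {0} (size 1)  {1} (size 1)    {2} (size 1)    {3} (size 1)    {4} (size 1)    {5} (size 1)    {6} (size 1)  
  chi_0          1             1               1               1               1               1               1             
  chi_1          1             exp(2*I*pi/7)   exp(4*I*pi/7)   exp(6*I*pi/7)   exp(-6*I*pi/7)  exp(-4*I*pi/7)  exp(-2*I*pi/7)
  chi_2          1             exp(4*I*pi/7)   exp(-6*I*pi/7)  exp(-2*I*pi/7)  exp(2*I*pi/7)   exp(6*I*pi/7)   exp(-4*I*pi/7)
  chi_3          1             exp(6*I*pi/7)   exp(-2*I*pi/7)  exp(4*I*pi/7)   exp(-4*I*pi/7)  exp(2*I*pi/7)   exp(-6*I*pi/7)
  chi_4          1             exp(-6*I*pi/7)  exp(2*I*pi/7)   exp(-4*I*pi/7)  exp(4*I*pi/7)   exp(-2*I*pi/7)  exp(6*I*pi/7) 
  chi_5          1             exp(-4*I*pi/7)  exp(6*I*pi/7)   exp(2*I*pi/7)   exp(-2*I*pi/7)  exp(-6*I*pi/7)  exp(4*I*pi/7) 
  chi_6          1             exp(-2*I*pi/7)  exp(-4*I*pi/7)  exp(-6*I*pi/7)  exp(6*I*pi/7)   exp(4*I*pi/7)   exp(2*I*pi/7) 

Spot check: chi_1(2) = zeta_7^(1*2) = zeta_7^2 = exp(4*I*pi/7).

Solution. Z/7Z is abelian, so all 7 irreducible complex representations are 1-dimensional. They are given by chi_k(m) = zeta_7^(k*m) for k = 0,...,6. Row orthogonality: sum_m chi_k(m) conj(chi_l(m)) = 7 * [k = l].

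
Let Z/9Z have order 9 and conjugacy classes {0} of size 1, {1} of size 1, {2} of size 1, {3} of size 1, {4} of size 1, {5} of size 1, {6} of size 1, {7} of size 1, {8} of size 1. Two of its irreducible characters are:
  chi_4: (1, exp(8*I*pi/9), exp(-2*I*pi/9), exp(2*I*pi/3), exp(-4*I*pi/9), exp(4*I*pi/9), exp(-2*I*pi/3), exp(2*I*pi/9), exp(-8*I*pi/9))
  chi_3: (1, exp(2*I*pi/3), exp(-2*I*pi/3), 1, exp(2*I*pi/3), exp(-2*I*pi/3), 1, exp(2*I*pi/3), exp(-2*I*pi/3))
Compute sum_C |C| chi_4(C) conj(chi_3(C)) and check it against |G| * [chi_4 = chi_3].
Sum = 0; so <chi_4, chi_3> = 0 (distinct irreducibles are orthogonal).

Details: Compute term by term over conjugacy classes (|C| * chi_4(C) * conj(chi_3(C))):
  1*(1)*conj(1) + 1*(exp(8*I*pi/9))*conj(exp(2*I*pi/3)) + 1*(exp(-2*I*pi/9))*conj(exp(-2*I*pi/3)) + 1*(exp(2*I*pi/3))*conj(1) + 1*(exp(-4*I*pi/9))*conj(exp(2*I*pi/3)) + 1*(exp(4*I*pi/9))*conj(exp(-2*I*pi/3)) + 1*(exp(-2*I*pi/3))*conj(1) + 1*(exp(2*I*pi/9))*conj(exp(2*I*pi/3)) + 1*(exp(-8*I*pi/9))*conj(exp(-2*I*pi/3))
  = (1) + (exp(2*I*pi/9)) + (exp(4*I*pi/9)) + (exp(2*I*pi/3)) + (exp(8*I*pi/9)) + (exp(-8*I*pi/9)) + (exp(-2*I*pi/3)) + (exp(-4*I*pi/9)) + (exp(-2*I*pi/9))
  = 0.
(Exp terms are combined using exp(i*s)*conj(exp(i*t)) = exp(i*(s-t)), and sums of them are collapsed using the identity that for every m > 1 the m distinct m-th roots of unity sum to 0, e.g. 1 + exp(2*I*pi/3) + exp(-2*I*pi/3) = 0.)
Dividing by |G| = 9 gives 0/9 = 0, matching the row-orthogonality relation <chi_4, chi_3> = [chi_4 = chi_3].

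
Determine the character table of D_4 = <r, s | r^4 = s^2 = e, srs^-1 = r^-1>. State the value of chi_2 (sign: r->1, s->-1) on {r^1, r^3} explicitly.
Conjugacy classes: {e} of size 1, {r^2} of size 1, {r^1, r^3} of size 2, {s, sr^2, ...} of size 2, {sr, sr^3, ...} of size 2.
Character table:
  irrep \ class              {e} (size 1)  {r^2} (size 1)  {r^1, r^3} (size 2)  {s, sr^2, ...} (size 2)  {sr, sr^3, ...} (size 2)
  chi_1 (triv)               1             1               1                    1                        1                       
  chi_2 (sign: r->1, s->-1)  1             1               1                    -1                       -1                      
  chi_3 (r->-1, s->1)        1             1               -1                   1                        -1                      
  chi_4 (r->-1, s->-1)       1             1               -1                   -1                       1                       
  chi_5 (2d, j=1)            2             -2              0                    0                        0                       

Spot check: chi_2 (sign: r->1, s->-1) on {r^1, r^3} = 1.

D_4 has order 2*4 = 8 with 5 conjugacy classes, hence 5 irreducibles. Sum of squared dims 1 + 1 + 1 + 1 + 4 = 8 = |G|. Linear characters come from the abelianisation; the 2-dimensional irreps have character r^k -> 2*cos(2*pi*j*k/4), reflections -> 0.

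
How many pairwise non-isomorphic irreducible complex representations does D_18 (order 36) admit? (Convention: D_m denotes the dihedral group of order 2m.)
12

Justification: The number of irreducible complex representations of a finite group equals its number of conjugacy classes. D_18 has 12 conjugacy classes (n/2 + 3 for n even), so D_18 (order 36) has exactly 12 irreducible complex representations.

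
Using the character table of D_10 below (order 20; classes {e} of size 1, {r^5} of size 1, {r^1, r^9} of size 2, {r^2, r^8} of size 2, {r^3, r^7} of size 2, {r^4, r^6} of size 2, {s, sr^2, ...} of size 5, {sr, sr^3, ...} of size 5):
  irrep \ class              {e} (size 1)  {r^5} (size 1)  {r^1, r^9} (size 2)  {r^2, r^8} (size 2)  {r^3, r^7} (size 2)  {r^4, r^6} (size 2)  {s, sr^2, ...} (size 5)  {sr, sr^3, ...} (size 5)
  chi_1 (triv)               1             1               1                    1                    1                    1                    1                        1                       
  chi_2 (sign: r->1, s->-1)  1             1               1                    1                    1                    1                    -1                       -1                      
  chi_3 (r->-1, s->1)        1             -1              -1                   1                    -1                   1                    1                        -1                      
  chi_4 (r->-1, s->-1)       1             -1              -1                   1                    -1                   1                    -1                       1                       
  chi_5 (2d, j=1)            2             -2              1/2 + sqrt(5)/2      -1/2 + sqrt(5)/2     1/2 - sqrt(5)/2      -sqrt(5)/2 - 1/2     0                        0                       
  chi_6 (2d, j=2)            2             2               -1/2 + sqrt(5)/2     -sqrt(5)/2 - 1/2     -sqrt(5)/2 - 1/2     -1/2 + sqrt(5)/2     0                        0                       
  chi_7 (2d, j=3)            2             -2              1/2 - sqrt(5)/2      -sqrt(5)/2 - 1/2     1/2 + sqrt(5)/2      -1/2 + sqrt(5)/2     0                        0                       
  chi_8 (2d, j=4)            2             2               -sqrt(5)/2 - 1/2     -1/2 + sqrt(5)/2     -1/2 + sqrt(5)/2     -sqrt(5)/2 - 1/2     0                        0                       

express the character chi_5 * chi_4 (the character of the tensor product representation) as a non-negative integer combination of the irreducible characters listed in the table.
chi_5 tensor chi_4 = chi_8 (all other irreducibles have multiplicity 0).

Reasoning: The character of a tensor product is the pointwise product (chi_5 * chi_4)(C) = chi_5(C) * chi_4(C):
  {e}: (2)*(1), {r^5}: (-2)*(-1), {r^1, r^9}: (1/2 + sqrt(5)/2)*(-1), {r^2, r^8}: (-1/2 + sqrt(5)/2)*(1), {r^3, r^7}: (1/2 - sqrt(5)/2)*(-1), {r^4, r^6}: (-sqrt(5)/2 - 1/2)*(1), {s, sr^2, ...}: (0)*(-1), {sr, sr^3, ...}: (0)*(1)
so (chi_5 * chi_4) takes values
  {e} -> 2, {r^5} -> 2, {r^1, r^9} -> -sqrt(5)/2 - 1/2, {r^2, r^8} -> -1/2 + sqrt(5)/2, {r^3, r^7} -> -1/2 + sqrt(5)/2, {r^4, r^6} -> -sqrt(5)/2 - 1/2, {s, sr^2, ...} -> 0, {sr, sr^3, ...} -> 0.
Now take the inner product of this character with each irreducible chi from the table, <chi_5*chi_4, chi> = (1/20) sum_C |C| (chi_5*chi_4)(C) conj(chi(C)):
  <chi_5*chi_4, chi_1> = (1/20)[1*(2)*conj(1) + 1*(2)*conj(1) + 2*(-sqrt(5)/2 - 1/2)*conj(1) + 2*(-1/2 + sqrt(5)/2)*conj(1) + 2*(-1/2 + sqrt(5)/2)*conj(1) + 2*(-sqrt(5)/2 - 1/2)*conj(1) + 5*(0)*conj(1) + 5*(0)*conj(1)]
      = (1/20)[(2) + (2) + (-sqrt(5) - 1) + (-1 + sqrt(5)) + (-1 + sqrt(5)) + (-sqrt(5) - 1) + (0) + (0)] = 0/20 = 0
  <chi_5*chi_4, chi_2> = (1/20)[1*(2)*conj(1) + 1*(2)*conj(1) + 2*(-sqrt(5)/2 - 1/2)*conj(1) + 2*(-1/2 + sqrt(5)/2)*conj(1) + 2*(-1/2 + sqrt(5)/2)*conj(1) + 2*(-sqrt(5)/2 - 1/2)*conj(1) + 5*(0)*conj(-1) + 5*(0)*conj(-1)]
      = (1/20)[(2) + (2) + (-sqrt(5) - 1) + (-1 + sqrt(5)) + (-1 + sqrt(5)) + (-sqrt(5) - 1) + (0) + (0)] = 0/20 = 0
  <chi_5*chi_4, chi_3> = (1/20)[1*(2)*conj(1) + 1*(2)*conj(-1) + 2*(-sqrt(5)/2 - 1/2)*conj(-1) + 2*(-1/2 + sqrt(5)/2)*conj(1) + 2*(-1/2 + sqrt(5)/2)*conj(-1) + 2*(-sqrt(5)/2 - 1/2)*conj(1) + 5*(0)*conj(1) + 5*(0)*conj(-1)]
      = (1/20)[(2) + (-2) + (1 + sqrt(5)) + (-1 + sqrt(5)) + (1 - sqrt(5)) + (-sqrt(5) - 1) + (0) + (0)] = 0/20 = 0
  <chi_5*chi_4, chi_4> = (1/20)[1*(2)*conj(1) + 1*(2)*conj(-1) + 2*(-sqrt(5)/2 - 1/2)*conj(-1) + 2*(-1/2 + sqrt(5)/2)*conj(1) + 2*(-1/2 + sqrt(5)/2)*conj(-1) + 2*(-sqrt(5)/2 - 1/2)*conj(1) + 5*(0)*conj(-1) + 5*(0)*conj(1)]
      = (1/20)[(2) + (-2) + (1 + sqrt(5)) + (-1 + sqrt(5)) + (1 - sqrt(5)) + (-sqrt(5) - 1) + (0) + (0)] = 0/20 = 0
  <chi_5*chi_4, chi_5> = (1/20)[1*(2)*conj(2) + 1*(2)*conj(-2) + 2*(-sqrt(5)/2 - 1/2)*conj(1/2 + sqrt(5)/2) + 2*(-1/2 + sqrt(5)/2)*conj(-1/2 + sqrt(5)/2) + 2*(-1/2 + sqrt(5)/2)*conj(1/2 - sqrt(5)/2) + 2*(-sqrt(5)/2 - 1/2)*conj(-sqrt(5)/2 - 1/2) + 5*(0)*conj(0) + 5*(0)*conj(0)]
      = (1/20)[(4) + (-4) + (-3 - sqrt(5)) + (3 - sqrt(5)) + (-3 + sqrt(5)) + (sqrt(5) + 3) + (0) + (0)] = 0/20 = 0
  <chi_5*chi_4, chi_6> = (1/20)[1*(2)*conj(2) + 1*(2)*conj(2) + 2*(-sqrt(5)/2 - 1/2)*conj(-1/2 + sqrt(5)/2) + 2*(-1/2 + sqrt(5)/2)*conj(-sqrt(5)/2 - 1/2) + 2*(-1/2 + sqrt(5)/2)*conj(-sqrt(5)/2 - 1/2) + 2*(-sqrt(5)/2 - 1/2)*conj(-1/2 + sqrt(5)/2) + 5*(0)*conj(0) + 5*(0)*conj(0)]
      = (1/20)[(4) + (4) + (-2) + (-2) + (-2) + (-2) + (0) + (0)] = 0/20 = 0
  <chi_5*chi_4, chi_7> = (1/20)[1*(2)*conj(2) + 1*(2)*conj(-2) + 2*(-sqrt(5)/2 - 1/2)*conj(1/2 - sqrt(5)/2) + 2*(-1/2 + sqrt(5)/2)*conj(-sqrt(5)/2 - 1/2) + 2*(-1/2 + sqrt(5)/2)*conj(1/2 + sqrt(5)/2) + 2*(-sqrt(5)/2 - 1/2)*conj(-1/2 + sqrt(5)/2) + 5*(0)*conj(0) + 5*(0)*conj(0)]
      = (1/20)[(4) + (-4) + (2) + (-2) + (2) + (-2) + (0) + (0)] = 0/20 = 0
  <chi_5*chi_4, chi_8> = (1/20)[1*(2)*conj(2) + 1*(2)*conj(2) + 2*(-sqrt(5)/2 - 1/2)*conj(-sqrt(5)/2 - 1/2) + 2*(-1/2 + sqrt(5)/2)*conj(-1/2 + sqrt(5)/2) + 2*(-1/2 + sqrt(5)/2)*conj(-1/2 + sqrt(5)/2) + 2*(-sqrt(5)/2 - 1/2)*conj(-sqrt(5)/2 - 1/2) + 5*(0)*conj(0) + 5*(0)*conj(0)]
      = (1/20)[(4) + (4) + (sqrt(5) + 3) + (3 - sqrt(5)) + (3 - sqrt(5)) + (sqrt(5) + 3) + (0) + (0)] = 20/20 = 1
Hence the multiplicities are chi_8: 1. Dimension check: dim(chi_5)*dim(chi_4) = 2*1 = 2 and sum (mult * dim) = 1*2 = 2.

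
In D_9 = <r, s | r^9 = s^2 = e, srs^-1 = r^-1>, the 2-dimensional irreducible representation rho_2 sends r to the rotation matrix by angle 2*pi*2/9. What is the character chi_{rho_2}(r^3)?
chi_{rho_2}(r^3) = 2*cos(2*pi*2*3/9) = -1

Derivation: rho_2(r^3) is rotation by angle 2*pi*2*3/9, whose trace is 2*cos(2*pi*2*3/9) = -1.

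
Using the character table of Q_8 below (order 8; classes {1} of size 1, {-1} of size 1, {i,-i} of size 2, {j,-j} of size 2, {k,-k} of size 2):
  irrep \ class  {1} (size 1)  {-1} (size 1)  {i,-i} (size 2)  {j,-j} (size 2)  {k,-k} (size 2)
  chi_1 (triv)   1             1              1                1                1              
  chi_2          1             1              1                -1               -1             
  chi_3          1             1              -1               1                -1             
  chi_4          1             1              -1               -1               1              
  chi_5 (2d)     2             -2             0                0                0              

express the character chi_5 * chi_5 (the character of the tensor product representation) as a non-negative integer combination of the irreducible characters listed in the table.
chi_5 tensor chi_5 = chi_1 + chi_2 + chi_3 + chi_4 (all other irreducibles have multiplicity 0).

Details: The character of a tensor product is the pointwise product (chi_5 * chi_5)(C) = chi_5(C) * chi_5(C):
  {1}: (2)*(2), {-1}: (-2)*(-2), {i,-i}: (0)*(0), {j,-j}: (0)*(0), {k,-k}: (0)*(0)
so (chi_5 * chi_5) takes values
  {1} -> 4, {-1} -> 4, {i,-i} -> 0, {j,-j} -> 0, {k,-k} -> 0.
Now take the inner product of this character with each irreducible chi from the table, <chi_5*chi_5, chi> = (1/8) sum_C |C| (chi_5*chi_5)(C) conj(chi(C)):
  <chi_5*chi_5, chi_1> = (1/8)[1*(4)*conj(1) + 1*(4)*conj(1) + 2*(0)*conj(1) + 2*(0)*conj(1) + 2*(0)*conj(1)]
      = (1/8)[(4) + (4) + (0) + (0) + (0)] = 8/8 = 1
  <chi_5*chi_5, chi_2> = (1/8)[1*(4)*conj(1) + 1*(4)*conj(1) + 2*(0)*conj(1) + 2*(0)*conj(-1) + 2*(0)*conj(-1)]
      = (1/8)[(4) + (4) + (0) + (0) + (0)] = 8/8 = 1
  <chi_5*chi_5, chi_3> = (1/8)[1*(4)*conj(1) + 1*(4)*conj(1) + 2*(0)*conj(-1) + 2*(0)*conj(1) + 2*(0)*conj(-1)]
      = (1/8)[(4) + (4) + (0) + (0) + (0)] = 8/8 = 1
  <chi_5*chi_5, chi_4> = (1/8)[1*(4)*conj(1) + 1*(4)*conj(1) + 2*(0)*conj(-1) + 2*(0)*conj(-1) + 2*(0)*conj(1)]
      = (1/8)[(4) + (4) + (0) + (0) + (0)] = 8/8 = 1
  <chi_5*chi_5, chi_5> = (1/8)[1*(4)*conj(2) + 1*(4)*conj(-2) + 2*(0)*conj(0) + 2*(0)*conj(0) + 2*(0)*conj(0)]
      = (1/8)[(8) + (-8) + (0) + (0) + (0)] = 0/8 = 0
Hence the multiplicities are chi_1: 1, chi_2: 1, chi_3: 1, chi_4: 1. Dimension check: dim(chi_5)*dim(chi_5) = 2*2 = 4 and sum (mult * dim) = 1*1 + 1*1 + 1*1 + 1*1 = 4.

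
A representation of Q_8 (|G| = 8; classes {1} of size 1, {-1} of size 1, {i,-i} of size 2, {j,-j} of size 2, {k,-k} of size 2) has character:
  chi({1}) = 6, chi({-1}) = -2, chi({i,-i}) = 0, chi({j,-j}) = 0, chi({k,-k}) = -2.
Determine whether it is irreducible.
Not irreducible (reducible): <chi, chi> = 6 > 1.

Justification: <chi, chi> = (1/|G|) sum_C |C| * |chi(C)|^2 = (1/8)[1*|6|^2 + 1*|-2|^2 + 2*|0|^2 + 2*|0|^2 + 2*|-2|^2]
  = (1/8)[(36) + (4) + (0) + (0) + (8)] = 48/8 = 6.
A character is irreducible iff <chi, chi> = 1, so this representation is reducible.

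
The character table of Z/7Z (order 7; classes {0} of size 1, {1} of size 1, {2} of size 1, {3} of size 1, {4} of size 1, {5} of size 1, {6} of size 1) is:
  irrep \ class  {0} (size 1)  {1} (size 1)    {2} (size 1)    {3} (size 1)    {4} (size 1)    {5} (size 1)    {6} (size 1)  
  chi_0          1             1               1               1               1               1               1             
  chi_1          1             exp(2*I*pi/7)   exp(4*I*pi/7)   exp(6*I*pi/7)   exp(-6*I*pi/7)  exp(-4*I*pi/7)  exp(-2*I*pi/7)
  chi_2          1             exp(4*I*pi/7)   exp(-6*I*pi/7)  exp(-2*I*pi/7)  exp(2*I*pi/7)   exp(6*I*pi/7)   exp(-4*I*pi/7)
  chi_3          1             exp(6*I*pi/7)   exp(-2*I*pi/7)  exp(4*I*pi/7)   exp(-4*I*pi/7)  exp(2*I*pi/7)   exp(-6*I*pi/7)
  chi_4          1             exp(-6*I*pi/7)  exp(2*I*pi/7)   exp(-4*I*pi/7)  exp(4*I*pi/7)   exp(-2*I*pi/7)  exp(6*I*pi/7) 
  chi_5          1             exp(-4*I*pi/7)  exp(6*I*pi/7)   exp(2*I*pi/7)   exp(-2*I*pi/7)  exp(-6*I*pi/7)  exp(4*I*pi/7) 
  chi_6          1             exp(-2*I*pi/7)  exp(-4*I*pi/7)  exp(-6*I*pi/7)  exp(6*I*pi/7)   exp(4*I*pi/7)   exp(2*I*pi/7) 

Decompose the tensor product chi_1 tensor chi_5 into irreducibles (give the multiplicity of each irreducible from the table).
chi_1 tensor chi_5 = chi_6 (all other irreducibles have multiplicity 0).

Justification: The character of a tensor product is the pointwise product (chi_1 * chi_5)(C) = chi_1(C) * chi_5(C):
  {0}: (1)*(1), {1}: (exp(2*I*pi/7))*(exp(-4*I*pi/7)), {2}: (exp(4*I*pi/7))*(exp(6*I*pi/7)), {3}: (exp(6*I*pi/7))*(exp(2*I*pi/7)), {4}: (exp(-6*I*pi/7))*(exp(-2*I*pi/7)), {5}: (exp(-4*I*pi/7))*(exp(-6*I*pi/7)), {6}: (exp(-2*I*pi/7))*(exp(4*I*pi/7))
so (chi_1 * chi_5) takes values
  {0} -> 1, {1} -> exp(-2*I*pi/7), {2} -> exp(-4*I*pi/7), {3} -> exp(-6*I*pi/7), {4} -> exp(6*I*pi/7), {5} -> exp(4*I*pi/7), {6} -> exp(2*I*pi/7).
Now take the inner product of this character with each irreducible chi from the table, <chi_1*chi_5, chi> = (1/7) sum_C |C| (chi_1*chi_5)(C) conj(chi(C)):
  <chi_1*chi_5, chi_0> = (1/7)[1*(1)*conj(1) + 1*(exp(-2*I*pi/7))*conj(1) + 1*(exp(-4*I*pi/7))*conj(1) + 1*(exp(-6*I*pi/7))*conj(1) + 1*(exp(6*I*pi/7))*conj(1) + 1*(exp(4*I*pi/7))*conj(1) + 1*(exp(2*I*pi/7))*conj(1)]
      = (1/7)[(1) + (exp(-2*I*pi/7)) + (exp(-4*I*pi/7)) + (exp(-6*I*pi/7)) + (exp(6*I*pi/7)) + (exp(4*I*pi/7)) + (exp(2*I*pi/7))] = 0/7 = 0
  <chi_1*chi_5, chi_1> = (1/7)[1*(1)*conj(1) + 1*(exp(-2*I*pi/7))*conj(exp(2*I*pi/7)) + 1*(exp(-4*I*pi/7))*conj(exp(4*I*pi/7)) + 1*(exp(-6*I*pi/7))*conj(exp(6*I*pi/7)) + 1*(exp(6*I*pi/7))*conj(exp(-6*I*pi/7)) + 1*(exp(4*I*pi/7))*conj(exp(-4*I*pi/7)) + 1*(exp(2*I*pi/7))*conj(exp(-2*I*pi/7))]
      = (1/7)[(1) + (exp(-4*I*pi/7)) + (exp(6*I*pi/7)) + (exp(2*I*pi/7)) + (exp(-2*I*pi/7)) + (exp(-6*I*pi/7)) + (exp(4*I*pi/7))] = 0/7 = 0
  <chi_1*chi_5, chi_2> = (1/7)[1*(1)*conj(1) + 1*(exp(-2*I*pi/7))*conj(exp(4*I*pi/7)) + 1*(exp(-4*I*pi/7))*conj(exp(-6*I*pi/7)) + 1*(exp(-6*I*pi/7))*conj(exp(-2*I*pi/7)) + 1*(exp(6*I*pi/7))*conj(exp(2*I*pi/7)) + 1*(exp(4*I*pi/7))*conj(exp(6*I*pi/7)) + 1*(exp(2*I*pi/7))*conj(exp(-4*I*pi/7))]
      = (1/7)[(1) + (exp(-6*I*pi/7)) + (exp(2*I*pi/7)) + (exp(-4*I*pi/7)) + (exp(4*I*pi/7)) + (exp(-2*I*pi/7)) + (exp(6*I*pi/7))] = 0/7 = 0
  <chi_1*chi_5, chi_3> = (1/7)[1*(1)*conj(1) + 1*(exp(-2*I*pi/7))*conj(exp(6*I*pi/7)) + 1*(exp(-4*I*pi/7))*conj(exp(-2*I*pi/7)) + 1*(exp(-6*I*pi/7))*conj(exp(4*I*pi/7)) + 1*(exp(6*I*pi/7))*conj(exp(-4*I*pi/7)) + 1*(exp(4*I*pi/7))*conj(exp(2*I*pi/7)) + 1*(exp(2*I*pi/7))*conj(exp(-6*I*pi/7))]
      = (1/7)[(1) + (exp(6*I*pi/7)) + (exp(-2*I*pi/7)) + (exp(4*I*pi/7)) + (exp(-4*I*pi/7)) + (exp(2*I*pi/7)) + (exp(-6*I*pi/7))] = 0/7 = 0
  <chi_1*chi_5, chi_4> = (1/7)[1*(1)*conj(1) + 1*(exp(-2*I*pi/7))*conj(exp(-6*I*pi/7)) + 1*(exp(-4*I*pi/7))*conj(exp(2*I*pi/7)) + 1*(exp(-6*I*pi/7))*conj(exp(-4*I*pi/7)) + 1*(exp(6*I*pi/7))*conj(exp(4*I*pi/7)) + 1*(exp(4*I*pi/7))*conj(exp(-2*I*pi/7)) + 1*(exp(2*I*pi/7))*conj(exp(6*I*pi/7))]
      = (1/7)[(1) + (exp(4*I*pi/7)) + (exp(-6*I*pi/7)) + (exp(-2*I*pi/7)) + (exp(2*I*pi/7)) + (exp(6*I*pi/7)) + (exp(-4*I*pi/7))] = 0/7 = 0
  <chi_1*chi_5, chi_5> = (1/7)[1*(1)*conj(1) + 1*(exp(-2*I*pi/7))*conj(exp(-4*I*pi/7)) + 1*(exp(-4*I*pi/7))*conj(exp(6*I*pi/7)) + 1*(exp(-6*I*pi/7))*conj(exp(2*I*pi/7)) + 1*(exp(6*I*pi/7))*conj(exp(-2*I*pi/7)) + 1*(exp(4*I*pi/7))*conj(exp(-6*I*pi/7)) + 1*(exp(2*I*pi/7))*conj(exp(4*I*pi/7))]
      = (1/7)[(1) + (exp(2*I*pi/7)) + (exp(4*I*pi/7)) + (exp(6*I*pi/7)) + (exp(-6*I*pi/7)) + (exp(-4*I*pi/7)) + (exp(-2*I*pi/7))] = 0/7 = 0
  <chi_1*chi_5, chi_6> = (1/7)[1*(1)*conj(1) + 1*(exp(-2*I*pi/7))*conj(exp(-2*I*pi/7)) + 1*(exp(-4*I*pi/7))*conj(exp(-4*I*pi/7)) + 1*(exp(-6*I*pi/7))*conj(exp(-6*I*pi/7)) + 1*(exp(6*I*pi/7))*conj(exp(6*I*pi/7)) + 1*(exp(4*I*pi/7))*conj(exp(4*I*pi/7)) + 1*(exp(2*I*pi/7))*conj(exp(2*I*pi/7))]
      = (1/7)[(1) + (1) + (1) + (1) + (1) + (1) + (1)] = 7/7 = 1
(Exp terms are combined using exp(i*s)*conj(exp(i*t)) = exp(i*(s-t)), and sums of them are collapsed using the identity that for every m > 1 the m distinct m-th roots of unity sum to 0, e.g. 1 + exp(2*I*pi/3) + exp(-2*I*pi/3) = 0.)
Hence the multiplicities are chi_6: 1. Dimension check: dim(chi_1)*dim(chi_5) = 1*1 = 1 and sum (mult * dim) = 1*1 = 1.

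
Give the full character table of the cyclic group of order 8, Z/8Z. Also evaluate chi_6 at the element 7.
Character table of Z/8Z (irreps indexed chi_0,...,chi_7 with chi_k(m) = zeta_8^(k*m), zeta_8 = exp(2*pi*i/8)):
  irrep \ class  {0} (size 1)  {1} (size 1)    {2} (size 1)  {3} (size 1)    {4} (size 1)  {5} (size 1)    {6} (size 1)  {7} (size 1)  
  chi_0          1             1               1             1               1             1               1             1             
  chi_1          1             exp(I*pi/4)     I             exp(3*I*pi/4)   -1            exp(-3*I*pi/4)  -I            exp(-I*pi/4)  
  chi_2          1             I               -1            -I              1             I               -1            -I            
  chi_3          1             exp(3*I*pi/4)   -I            exp(I*pi/4)     -1            exp(-I*pi/4)    I             exp(-3*I*pi/4)
  chi_4          1             -1              1             -1              1             -1              1             -1            
  chi_5          1             exp(-3*I*pi/4)  I             exp(-I*pi/4)    -1            exp(I*pi/4)     -I            exp(3*I*pi/4) 
  chi_6          1             -I              -1            I               1             -I              -1            I             
  chi_7          1             exp(-I*pi/4)    -I            exp(-3*I*pi/4)  -1            exp(3*I*pi/4)   I             exp(I*pi/4)   

Spot check: chi_6(7) = zeta_8^(6*7) = zeta_8^42 = I.

Derivation: Z/8Z is abelian, so all 8 irreducible complex representations are 1-dimensional. They are given by chi_k(m) = zeta_8^(k*m) for k = 0,...,7. Row orthogonality: sum_m chi_k(m) conj(chi_l(m)) = 8 * [k = l].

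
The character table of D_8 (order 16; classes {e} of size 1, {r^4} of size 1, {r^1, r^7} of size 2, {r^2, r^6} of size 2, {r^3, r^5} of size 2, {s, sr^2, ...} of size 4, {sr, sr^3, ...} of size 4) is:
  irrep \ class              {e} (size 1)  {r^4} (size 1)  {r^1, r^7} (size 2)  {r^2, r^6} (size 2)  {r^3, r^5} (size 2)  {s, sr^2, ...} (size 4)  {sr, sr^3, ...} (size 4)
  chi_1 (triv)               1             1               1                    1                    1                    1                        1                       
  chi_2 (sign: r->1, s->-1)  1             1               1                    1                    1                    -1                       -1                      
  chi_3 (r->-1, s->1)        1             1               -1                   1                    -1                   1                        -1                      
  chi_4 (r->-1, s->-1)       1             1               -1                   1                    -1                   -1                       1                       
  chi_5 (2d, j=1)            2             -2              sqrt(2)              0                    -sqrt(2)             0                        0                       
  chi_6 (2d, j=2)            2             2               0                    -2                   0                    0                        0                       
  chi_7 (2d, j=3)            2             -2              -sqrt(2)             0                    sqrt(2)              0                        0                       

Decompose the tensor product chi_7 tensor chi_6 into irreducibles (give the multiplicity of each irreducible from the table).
chi_7 tensor chi_6 = chi_5 + chi_7 (all other irreducibles have multiplicity 0).

Working: The character of a tensor product is the pointwise product (chi_7 * chi_6)(C) = chi_7(C) * chi_6(C):
  {e}: (2)*(2), {r^4}: (-2)*(2), {r^1, r^7}: (-sqrt(2))*(0), {r^2, r^6}: (0)*(-2), {r^3, r^5}: (sqrt(2))*(0), {s, sr^2, ...}: (0)*(0), {sr, sr^3, ...}: (0)*(0)
so (chi_7 * chi_6) takes values
  {e} -> 4, {r^4} -> -4, {r^1, r^7} -> 0, {r^2, r^6} -> 0, {r^3, r^5} -> 0, {s, sr^2, ...} -> 0, {sr, sr^3, ...} -> 0.
Now take the inner product of this character with each irreducible chi from the table, <chi_7*chi_6, chi> = (1/16) sum_C |C| (chi_7*chi_6)(C) conj(chi(C)):
  <chi_7*chi_6, chi_1> = (1/16)[1*(4)*conj(1) + 1*(-4)*conj(1) + 2*(0)*conj(1) + 2*(0)*conj(1) + 2*(0)*conj(1) + 4*(0)*conj(1) + 4*(0)*conj(1)]
      = (1/16)[(4) + (-4) + (0) + (0) + (0) + (0) + (0)] = 0/16 = 0
  <chi_7*chi_6, chi_2> = (1/16)[1*(4)*conj(1) + 1*(-4)*conj(1) + 2*(0)*conj(1) + 2*(0)*conj(1) + 2*(0)*conj(1) + 4*(0)*conj(-1) + 4*(0)*conj(-1)]
      = (1/16)[(4) + (-4) + (0) + (0) + (0) + (0) + (0)] = 0/16 = 0
  <chi_7*chi_6, chi_3> = (1/16)[1*(4)*conj(1) + 1*(-4)*conj(1) + 2*(0)*conj(-1) + 2*(0)*conj(1) + 2*(0)*conj(-1) + 4*(0)*conj(1) + 4*(0)*conj(-1)]
      = (1/16)[(4) + (-4) + (0) + (0) + (0) + (0) + (0)] = 0/16 = 0
  <chi_7*chi_6, chi_4> = (1/16)[1*(4)*conj(1) + 1*(-4)*conj(1) + 2*(0)*conj(-1) + 2*(0)*conj(1) + 2*(0)*conj(-1) + 4*(0)*conj(-1) + 4*(0)*conj(1)]
      = (1/16)[(4) + (-4) + (0) + (0) + (0) + (0) + (0)] = 0/16 = 0
  <chi_7*chi_6, chi_5> = (1/16)[1*(4)*conj(2) + 1*(-4)*conj(-2) + 2*(0)*conj(sqrt(2)) + 2*(0)*conj(0) + 2*(0)*conj(-sqrt(2)) + 4*(0)*conj(0) + 4*(0)*conj(0)]
      = (1/16)[(8) + (8) + (0) + (0) + (0) + (0) + (0)] = 16/16 = 1
  <chi_7*chi_6, chi_6> = (1/16)[1*(4)*conj(2) + 1*(-4)*conj(2) + 2*(0)*conj(0) + 2*(0)*conj(-2) + 2*(0)*conj(0) + 4*(0)*conj(0) + 4*(0)*conj(0)]
      = (1/16)[(8) + (-8) + (0) + (0) + (0) + (0) + (0)] = 0/16 = 0
  <chi_7*chi_6, chi_7> = (1/16)[1*(4)*conj(2) + 1*(-4)*conj(-2) + 2*(0)*conj(-sqrt(2)) + 2*(0)*conj(0) + 2*(0)*conj(sqrt(2)) + 4*(0)*conj(0) + 4*(0)*conj(0)]
      = (1/16)[(8) + (8) + (0) + (0) + (0) + (0) + (0)] = 16/16 = 1
Hence the multiplicities are chi_5: 1, chi_7: 1. Dimension check: dim(chi_7)*dim(chi_6) = 2*2 = 4 and sum (mult * dim) = 1*2 + 1*2 = 4.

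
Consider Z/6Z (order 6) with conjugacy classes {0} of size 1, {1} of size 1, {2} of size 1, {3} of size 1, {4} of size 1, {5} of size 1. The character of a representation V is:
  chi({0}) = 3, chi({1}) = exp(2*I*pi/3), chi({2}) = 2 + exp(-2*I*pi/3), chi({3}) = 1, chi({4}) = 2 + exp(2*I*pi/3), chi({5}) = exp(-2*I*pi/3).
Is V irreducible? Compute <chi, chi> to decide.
Not irreducible (reducible): <chi, chi> = 3 > 1.

Why: <chi, chi> = (1/|G|) sum_C |C| * |chi(C)|^2 = (1/6)[1*|3|^2 + 1*|exp(2*I*pi/3)|^2 + 1*|2 + exp(-2*I*pi/3)|^2 + 1*|1|^2 + 1*|2 + exp(2*I*pi/3)|^2 + 1*|exp(-2*I*pi/3)|^2]
  = (1/6)[(9) + (1) + (3) + (1) + (3) + (1)] = 18/6 = 3.
(Exp terms are combined using exp(i*s)*conj(exp(i*t)) = exp(i*(s-t)), and sums of them are collapsed using the identity that for every m > 1 the m distinct m-th roots of unity sum to 0, e.g. 1 + exp(2*I*pi/3) + exp(-2*I*pi/3) = 0.)
A character is irreducible iff <chi, chi> = 1, so this representation is reducible.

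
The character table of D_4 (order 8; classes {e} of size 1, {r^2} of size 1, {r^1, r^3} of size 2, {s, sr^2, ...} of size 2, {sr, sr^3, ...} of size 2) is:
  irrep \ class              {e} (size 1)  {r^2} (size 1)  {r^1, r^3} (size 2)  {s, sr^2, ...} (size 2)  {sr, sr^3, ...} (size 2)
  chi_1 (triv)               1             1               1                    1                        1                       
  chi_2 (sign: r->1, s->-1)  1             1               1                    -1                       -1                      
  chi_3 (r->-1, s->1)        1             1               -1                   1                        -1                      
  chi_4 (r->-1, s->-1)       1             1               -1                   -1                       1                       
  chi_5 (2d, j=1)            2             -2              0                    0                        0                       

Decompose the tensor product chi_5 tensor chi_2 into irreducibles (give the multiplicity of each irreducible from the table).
chi_5 tensor chi_2 = chi_5 (all other irreducibles have multiplicity 0).

Details: The character of a tensor product is the pointwise product (chi_5 * chi_2)(C) = chi_5(C) * chi_2(C):
  {e}: (2)*(1), {r^2}: (-2)*(1), {r^1, r^3}: (0)*(1), {s, sr^2, ...}: (0)*(-1), {sr, sr^3, ...}: (0)*(-1)
so (chi_5 * chi_2) takes values
  {e} -> 2, {r^2} -> -2, {r^1, r^3} -> 0, {s, sr^2, ...} -> 0, {sr, sr^3, ...} -> 0.
Now take the inner product of this character with each irreducible chi from the table, <chi_5*chi_2, chi> = (1/8) sum_C |C| (chi_5*chi_2)(C) conj(chi(C)):
  <chi_5*chi_2, chi_1> = (1/8)[1*(2)*conj(1) + 1*(-2)*conj(1) + 2*(0)*conj(1) + 2*(0)*conj(1) + 2*(0)*conj(1)]
      = (1/8)[(2) + (-2) + (0) + (0) + (0)] = 0/8 = 0
  <chi_5*chi_2, chi_2> = (1/8)[1*(2)*conj(1) + 1*(-2)*conj(1) + 2*(0)*conj(1) + 2*(0)*conj(-1) + 2*(0)*conj(-1)]
      = (1/8)[(2) + (-2) + (0) + (0) + (0)] = 0/8 = 0
  <chi_5*chi_2, chi_3> = (1/8)[1*(2)*conj(1) + 1*(-2)*conj(1) + 2*(0)*conj(-1) + 2*(0)*conj(1) + 2*(0)*conj(-1)]
      = (1/8)[(2) + (-2) + (0) + (0) + (0)] = 0/8 = 0
  <chi_5*chi_2, chi_4> = (1/8)[1*(2)*conj(1) + 1*(-2)*conj(1) + 2*(0)*conj(-1) + 2*(0)*conj(-1) + 2*(0)*conj(1)]
      = (1/8)[(2) + (-2) + (0) + (0) + (0)] = 0/8 = 0
  <chi_5*chi_2, chi_5> = (1/8)[1*(2)*conj(2) + 1*(-2)*conj(-2) + 2*(0)*conj(0) + 2*(0)*conj(0) + 2*(0)*conj(0)]
      = (1/8)[(4) + (4) + (0) + (0) + (0)] = 8/8 = 1
Hence the multiplicities are chi_5: 1. Dimension check: dim(chi_5)*dim(chi_2) = 2*1 = 2 and sum (mult * dim) = 1*2 = 2.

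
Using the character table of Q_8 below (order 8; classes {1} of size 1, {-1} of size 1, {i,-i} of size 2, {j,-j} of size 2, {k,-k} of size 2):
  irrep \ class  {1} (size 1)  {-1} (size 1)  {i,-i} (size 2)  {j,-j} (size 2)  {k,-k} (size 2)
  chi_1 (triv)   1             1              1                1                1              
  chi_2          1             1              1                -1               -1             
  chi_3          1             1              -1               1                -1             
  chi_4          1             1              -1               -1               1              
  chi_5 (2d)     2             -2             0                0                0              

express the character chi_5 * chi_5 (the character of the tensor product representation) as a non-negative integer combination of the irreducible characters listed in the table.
chi_5 tensor chi_5 = chi_1 + chi_2 + chi_3 + chi_4 (all other irreducibles have multiplicity 0).

Why: The character of a tensor product is the pointwise product (chi_5 * chi_5)(C) = chi_5(C) * chi_5(C):
  {1}: (2)*(2), {-1}: (-2)*(-2), {i,-i}: (0)*(0), {j,-j}: (0)*(0), {k,-k}: (0)*(0)
so (chi_5 * chi_5) takes values
  {1} -> 4, {-1} -> 4, {i,-i} -> 0, {j,-j} -> 0, {k,-k} -> 0.
Now take the inner product of this character with each irreducible chi from the table, <chi_5*chi_5, chi> = (1/8) sum_C |C| (chi_5*chi_5)(C) conj(chi(C)):
  <chi_5*chi_5, chi_1> = (1/8)[1*(4)*conj(1) + 1*(4)*conj(1) + 2*(0)*conj(1) + 2*(0)*conj(1) + 2*(0)*conj(1)]
      = (1/8)[(4) + (4) + (0) + (0) + (0)] = 8/8 = 1
  <chi_5*chi_5, chi_2> = (1/8)[1*(4)*conj(1) + 1*(4)*conj(1) + 2*(0)*conj(1) + 2*(0)*conj(-1) + 2*(0)*conj(-1)]
      = (1/8)[(4) + (4) + (0) + (0) + (0)] = 8/8 = 1
  <chi_5*chi_5, chi_3> = (1/8)[1*(4)*conj(1) + 1*(4)*conj(1) + 2*(0)*conj(-1) + 2*(0)*conj(1) + 2*(0)*conj(-1)]
      = (1/8)[(4) + (4) + (0) + (0) + (0)] = 8/8 = 1
  <chi_5*chi_5, chi_4> = (1/8)[1*(4)*conj(1) + 1*(4)*conj(1) + 2*(0)*conj(-1) + 2*(0)*conj(-1) + 2*(0)*conj(1)]
      = (1/8)[(4) + (4) + (0) + (0) + (0)] = 8/8 = 1
  <chi_5*chi_5, chi_5> = (1/8)[1*(4)*conj(2) + 1*(4)*conj(-2) + 2*(0)*conj(0) + 2*(0)*conj(0) + 2*(0)*conj(0)]
      = (1/8)[(8) + (-8) + (0) + (0) + (0)] = 0/8 = 0
Hence the multiplicities are chi_1: 1, chi_2: 1, chi_3: 1, chi_4: 1. Dimension check: dim(chi_5)*dim(chi_5) = 2*2 = 4 and sum (mult * dim) = 1*1 + 1*1 + 1*1 + 1*1 = 4.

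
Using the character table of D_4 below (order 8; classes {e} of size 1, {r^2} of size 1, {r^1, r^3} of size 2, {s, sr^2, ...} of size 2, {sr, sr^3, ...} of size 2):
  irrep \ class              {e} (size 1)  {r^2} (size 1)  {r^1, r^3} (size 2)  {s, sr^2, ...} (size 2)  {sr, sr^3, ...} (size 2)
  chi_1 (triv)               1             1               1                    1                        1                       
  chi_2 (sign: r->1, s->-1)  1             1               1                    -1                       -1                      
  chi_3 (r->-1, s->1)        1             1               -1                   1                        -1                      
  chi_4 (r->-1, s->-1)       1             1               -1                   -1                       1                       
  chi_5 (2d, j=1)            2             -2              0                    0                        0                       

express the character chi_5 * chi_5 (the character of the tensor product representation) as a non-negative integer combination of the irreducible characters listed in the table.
chi_5 tensor chi_5 = chi_1 + chi_2 + chi_3 + chi_4 (all other irreducibles have multiplicity 0).

Argument: The character of a tensor product is the pointwise product (chi_5 * chi_5)(C) = chi_5(C) * chi_5(C):
  {e}: (2)*(2), {r^2}: (-2)*(-2), {r^1, r^3}: (0)*(0), {s, sr^2, ...}: (0)*(0), {sr, sr^3, ...}: (0)*(0)
so (chi_5 * chi_5) takes values
  {e} -> 4, {r^2} -> 4, {r^1, r^3} -> 0, {s, sr^2, ...} -> 0, {sr, sr^3, ...} -> 0.
Now take the inner product of this character with each irreducible chi from the table, <chi_5*chi_5, chi> = (1/8) sum_C |C| (chi_5*chi_5)(C) conj(chi(C)):
  <chi_5*chi_5, chi_1> = (1/8)[1*(4)*conj(1) + 1*(4)*conj(1) + 2*(0)*conj(1) + 2*(0)*conj(1) + 2*(0)*conj(1)]
      = (1/8)[(4) + (4) + (0) + (0) + (0)] = 8/8 = 1
  <chi_5*chi_5, chi_2> = (1/8)[1*(4)*conj(1) + 1*(4)*conj(1) + 2*(0)*conj(1) + 2*(0)*conj(-1) + 2*(0)*conj(-1)]
      = (1/8)[(4) + (4) + (0) + (0) + (0)] = 8/8 = 1
  <chi_5*chi_5, chi_3> = (1/8)[1*(4)*conj(1) + 1*(4)*conj(1) + 2*(0)*conj(-1) + 2*(0)*conj(1) + 2*(0)*conj(-1)]
      = (1/8)[(4) + (4) + (0) + (0) + (0)] = 8/8 = 1
  <chi_5*chi_5, chi_4> = (1/8)[1*(4)*conj(1) + 1*(4)*conj(1) + 2*(0)*conj(-1) + 2*(0)*conj(-1) + 2*(0)*conj(1)]
      = (1/8)[(4) + (4) + (0) + (0) + (0)] = 8/8 = 1
  <chi_5*chi_5, chi_5> = (1/8)[1*(4)*conj(2) + 1*(4)*conj(-2) + 2*(0)*conj(0) + 2*(0)*conj(0) + 2*(0)*conj(0)]
      = (1/8)[(8) + (-8) + (0) + (0) + (0)] = 0/8 = 0
Hence the multiplicities are chi_1: 1, chi_2: 1, chi_3: 1, chi_4: 1. Dimension check: dim(chi_5)*dim(chi_5) = 2*2 = 4 and sum (mult * dim) = 1*1 + 1*1 + 1*1 + 1*1 = 4.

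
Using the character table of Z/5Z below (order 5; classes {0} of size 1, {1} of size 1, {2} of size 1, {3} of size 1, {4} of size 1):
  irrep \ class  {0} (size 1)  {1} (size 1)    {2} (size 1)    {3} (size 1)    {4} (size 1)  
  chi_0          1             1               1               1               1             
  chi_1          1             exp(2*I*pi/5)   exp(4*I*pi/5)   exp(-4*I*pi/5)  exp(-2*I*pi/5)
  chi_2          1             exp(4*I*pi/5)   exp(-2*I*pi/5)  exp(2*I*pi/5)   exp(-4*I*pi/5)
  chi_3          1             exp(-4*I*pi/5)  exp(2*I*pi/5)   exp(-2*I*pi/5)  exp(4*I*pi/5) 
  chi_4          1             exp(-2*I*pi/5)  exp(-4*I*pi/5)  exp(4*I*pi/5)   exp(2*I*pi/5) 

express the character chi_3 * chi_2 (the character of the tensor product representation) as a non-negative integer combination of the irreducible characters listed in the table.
chi_3 tensor chi_2 = chi_0 (all other irreducibles have multiplicity 0).

Working: The character of a tensor product is the pointwise product (chi_3 * chi_2)(C) = chi_3(C) * chi_2(C):
  {0}: (1)*(1), {1}: (exp(-4*I*pi/5))*(exp(4*I*pi/5)), {2}: (exp(2*I*pi/5))*(exp(-2*I*pi/5)), {3}: (exp(-2*I*pi/5))*(exp(2*I*pi/5)), {4}: (exp(4*I*pi/5))*(exp(-4*I*pi/5))
so (chi_3 * chi_2) takes values
  {0} -> 1, {1} -> 1, {2} -> 1, {3} -> 1, {4} -> 1.
Now take the inner product of this character with each irreducible chi from the table, <chi_3*chi_2, chi> = (1/5) sum_C |C| (chi_3*chi_2)(C) conj(chi(C)):
  <chi_3*chi_2, chi_0> = (1/5)[1*(1)*conj(1) + 1*(1)*conj(1) + 1*(1)*conj(1) + 1*(1)*conj(1) + 1*(1)*conj(1)]
      = (1/5)[(1) + (1) + (1) + (1) + (1)] = 5/5 = 1
  <chi_3*chi_2, chi_1> = (1/5)[1*(1)*conj(1) + 1*(1)*conj(exp(2*I*pi/5)) + 1*(1)*conj(exp(4*I*pi/5)) + 1*(1)*conj(exp(-4*I*pi/5)) + 1*(1)*conj(exp(-2*I*pi/5))]
      = (1/5)[(1) + (exp(-2*I*pi/5)) + (exp(-4*I*pi/5)) + (exp(4*I*pi/5)) + (exp(2*I*pi/5))] = 0/5 = 0
  <chi_3*chi_2, chi_2> = (1/5)[1*(1)*conj(1) + 1*(1)*conj(exp(4*I*pi/5)) + 1*(1)*conj(exp(-2*I*pi/5)) + 1*(1)*conj(exp(2*I*pi/5)) + 1*(1)*conj(exp(-4*I*pi/5))]
      = (1/5)[(1) + (exp(-4*I*pi/5)) + (exp(2*I*pi/5)) + (exp(-2*I*pi/5)) + (exp(4*I*pi/5))] = 0/5 = 0
  <chi_3*chi_2, chi_3> = (1/5)[1*(1)*conj(1) + 1*(1)*conj(exp(-4*I*pi/5)) + 1*(1)*conj(exp(2*I*pi/5)) + 1*(1)*conj(exp(-2*I*pi/5)) + 1*(1)*conj(exp(4*I*pi/5))]
      = (1/5)[(1) + (exp(4*I*pi/5)) + (exp(-2*I*pi/5)) + (exp(2*I*pi/5)) + (exp(-4*I*pi/5))] = 0/5 = 0
  <chi_3*chi_2, chi_4> = (1/5)[1*(1)*conj(1) + 1*(1)*conj(exp(-2*I*pi/5)) + 1*(1)*conj(exp(-4*I*pi/5)) + 1*(1)*conj(exp(4*I*pi/5)) + 1*(1)*conj(exp(2*I*pi/5))]
      = (1/5)[(1) + (exp(2*I*pi/5)) + (exp(4*I*pi/5)) + (exp(-4*I*pi/5)) + (exp(-2*I*pi/5))] = 0/5 = 0
(Exp terms are combined using exp(i*s)*conj(exp(i*t)) = exp(i*(s-t)), and sums of them are collapsed using the identity that for every m > 1 the m distinct m-th roots of unity sum to 0, e.g. 1 + exp(2*I*pi/3) + exp(-2*I*pi/3) = 0.)
Hence the multiplicities are chi_0: 1. Dimension check: dim(chi_3)*dim(chi_2) = 1*1 = 1 and sum (mult * dim) = 1*1 = 1.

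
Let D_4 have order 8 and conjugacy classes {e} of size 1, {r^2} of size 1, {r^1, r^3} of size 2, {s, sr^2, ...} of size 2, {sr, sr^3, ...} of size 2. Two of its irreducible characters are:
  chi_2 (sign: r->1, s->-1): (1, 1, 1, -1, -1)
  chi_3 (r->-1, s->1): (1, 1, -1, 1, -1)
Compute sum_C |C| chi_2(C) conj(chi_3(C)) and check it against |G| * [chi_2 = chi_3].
Sum = 0; so <chi_2, chi_3> = 0 (distinct irreducibles are orthogonal).

Compute term by term over conjugacy classes (|C| * chi_2(C) * conj(chi_3(C))):
  1*(1)*conj(1) + 1*(1)*conj(1) + 2*(1)*conj(-1) + 2*(-1)*conj(1) + 2*(-1)*conj(-1)
  = (1) + (1) + (-2) + (-2) + (2)
  = 0.
Dividing by |G| = 8 gives 0/8 = 0, matching the row-orthogonality relation <chi_2, chi_3> = [chi_2 = chi_3].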